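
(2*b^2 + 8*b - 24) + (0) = 2*b^2 + 8*b - 24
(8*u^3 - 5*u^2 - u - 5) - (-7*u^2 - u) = 8*u^3 + 2*u^2 - 5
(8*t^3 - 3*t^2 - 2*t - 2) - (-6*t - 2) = 8*t^3 - 3*t^2 + 4*t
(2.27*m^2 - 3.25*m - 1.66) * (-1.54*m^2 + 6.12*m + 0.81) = -3.4958*m^4 + 18.8974*m^3 - 15.4949*m^2 - 12.7917*m - 1.3446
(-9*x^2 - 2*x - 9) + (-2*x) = -9*x^2 - 4*x - 9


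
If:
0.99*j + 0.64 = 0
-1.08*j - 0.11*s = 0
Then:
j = -0.65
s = 6.35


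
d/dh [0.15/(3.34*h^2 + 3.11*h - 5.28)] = (-1.002*h - 0.4665)/(3.34*h^2 + 3.11*h - 5.28)^2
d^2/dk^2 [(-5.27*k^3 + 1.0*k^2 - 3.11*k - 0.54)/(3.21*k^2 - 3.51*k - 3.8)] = (5.6843418860808e-14*k^5 - 1.13686837721616e-13*k^4 - 299.978076*k^3 - 381.944844*k^2 - 647.702076*k + 85.362812)/(33.076161*k^6 - 108.502173*k^5 + 1.17582299999999*k^4 + 213.646329*k^3 - 1.39193999999998*k^2 - 152.0532*k - 54.872)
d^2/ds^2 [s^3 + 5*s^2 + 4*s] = 6*s + 10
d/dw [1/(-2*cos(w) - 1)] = -2*sin(w)/(2*cos(w) + 1)^2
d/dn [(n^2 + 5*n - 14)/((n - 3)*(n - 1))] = (-9*n^2 + 34*n - 41)/(n^4 - 8*n^3 + 22*n^2 - 24*n + 9)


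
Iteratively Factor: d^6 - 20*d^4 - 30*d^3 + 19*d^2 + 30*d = (d + 2)*(d^5 - 2*d^4 - 16*d^3 + 2*d^2 + 15*d) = (d + 2)*(d + 3)*(d^4 - 5*d^3 - d^2 + 5*d) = (d + 1)*(d + 2)*(d + 3)*(d^3 - 6*d^2 + 5*d) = (d - 5)*(d + 1)*(d + 2)*(d + 3)*(d^2 - d) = (d - 5)*(d - 1)*(d + 1)*(d + 2)*(d + 3)*(d)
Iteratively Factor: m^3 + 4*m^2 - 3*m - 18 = (m - 2)*(m^2 + 6*m + 9) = (m - 2)*(m + 3)*(m + 3)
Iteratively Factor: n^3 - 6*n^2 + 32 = (n - 4)*(n^2 - 2*n - 8) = (n - 4)^2*(n + 2)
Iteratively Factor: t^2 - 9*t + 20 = (t - 4)*(t - 5)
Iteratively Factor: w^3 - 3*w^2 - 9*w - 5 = (w + 1)*(w^2 - 4*w - 5) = (w - 5)*(w + 1)*(w + 1)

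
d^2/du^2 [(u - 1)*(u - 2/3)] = 2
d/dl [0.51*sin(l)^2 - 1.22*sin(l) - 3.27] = (1.02*sin(l) - 1.22)*cos(l)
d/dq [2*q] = 2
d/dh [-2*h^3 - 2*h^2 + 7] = 2*h*(-3*h - 2)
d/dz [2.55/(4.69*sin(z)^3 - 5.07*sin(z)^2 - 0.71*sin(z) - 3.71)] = (-35.8785*sin(z)^2 + 25.857*sin(z) + 1.8105)*cos(z)/(-4.69*sin(z)^3 + 5.07*sin(z)^2 + 0.71*sin(z) + 3.71)^2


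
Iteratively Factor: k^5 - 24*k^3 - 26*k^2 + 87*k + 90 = (k + 3)*(k^4 - 3*k^3 - 15*k^2 + 19*k + 30) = (k - 5)*(k + 3)*(k^3 + 2*k^2 - 5*k - 6) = (k - 5)*(k + 3)^2*(k^2 - k - 2) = (k - 5)*(k + 1)*(k + 3)^2*(k - 2)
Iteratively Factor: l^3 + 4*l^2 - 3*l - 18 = (l + 3)*(l^2 + l - 6) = (l + 3)^2*(l - 2)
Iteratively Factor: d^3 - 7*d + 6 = (d - 1)*(d^2 + d - 6) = (d - 1)*(d + 3)*(d - 2)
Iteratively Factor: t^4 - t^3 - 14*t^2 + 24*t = (t - 3)*(t^3 + 2*t^2 - 8*t) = t*(t - 3)*(t^2 + 2*t - 8) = t*(t - 3)*(t - 2)*(t + 4)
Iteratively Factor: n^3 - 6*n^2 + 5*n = (n - 5)*(n^2 - n) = (n - 5)*(n - 1)*(n)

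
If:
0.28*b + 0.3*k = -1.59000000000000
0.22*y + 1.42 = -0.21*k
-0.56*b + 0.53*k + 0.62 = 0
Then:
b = -2.08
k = -3.36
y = -3.24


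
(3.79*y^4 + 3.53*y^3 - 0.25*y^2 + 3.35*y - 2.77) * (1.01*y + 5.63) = 3.8279*y^5 + 24.903*y^4 + 19.6214*y^3 + 1.976*y^2 + 16.0628*y - 15.5951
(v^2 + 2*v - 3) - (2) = v^2 + 2*v - 5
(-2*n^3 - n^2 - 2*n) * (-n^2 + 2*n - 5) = 2*n^5 - 3*n^4 + 10*n^3 + n^2 + 10*n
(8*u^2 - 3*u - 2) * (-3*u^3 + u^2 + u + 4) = -24*u^5 + 17*u^4 + 11*u^3 + 27*u^2 - 14*u - 8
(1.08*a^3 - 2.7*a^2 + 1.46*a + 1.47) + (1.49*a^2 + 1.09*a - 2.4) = 1.08*a^3 - 1.21*a^2 + 2.55*a - 0.93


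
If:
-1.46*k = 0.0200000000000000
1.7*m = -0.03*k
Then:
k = -0.01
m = 0.00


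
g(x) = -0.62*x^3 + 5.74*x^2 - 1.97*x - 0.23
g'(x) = -1.86*x^2 + 11.48*x - 1.97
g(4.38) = 49.16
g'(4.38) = 12.63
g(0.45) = -0.01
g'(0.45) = 2.82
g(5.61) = 59.90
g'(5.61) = 3.89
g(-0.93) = 7.07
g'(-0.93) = -14.26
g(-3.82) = 125.62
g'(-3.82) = -72.97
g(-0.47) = 2.03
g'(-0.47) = -7.78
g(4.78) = 53.79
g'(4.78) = 10.41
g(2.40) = 19.53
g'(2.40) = 14.87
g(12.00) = -268.67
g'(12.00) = -132.05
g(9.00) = -5.00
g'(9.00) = -49.31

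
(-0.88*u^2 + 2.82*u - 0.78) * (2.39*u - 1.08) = -2.1032*u^3 + 7.6902*u^2 - 4.9098*u + 0.8424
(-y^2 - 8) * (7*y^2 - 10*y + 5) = -7*y^4 + 10*y^3 - 61*y^2 + 80*y - 40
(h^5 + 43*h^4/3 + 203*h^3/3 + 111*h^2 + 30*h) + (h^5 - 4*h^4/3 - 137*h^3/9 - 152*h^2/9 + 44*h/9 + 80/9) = 2*h^5 + 13*h^4 + 472*h^3/9 + 847*h^2/9 + 314*h/9 + 80/9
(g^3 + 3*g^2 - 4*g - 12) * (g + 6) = g^4 + 9*g^3 + 14*g^2 - 36*g - 72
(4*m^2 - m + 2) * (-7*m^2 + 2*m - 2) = -28*m^4 + 15*m^3 - 24*m^2 + 6*m - 4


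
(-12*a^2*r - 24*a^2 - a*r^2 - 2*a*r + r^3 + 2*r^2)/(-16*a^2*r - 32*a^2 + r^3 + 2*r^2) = (3*a + r)/(4*a + r)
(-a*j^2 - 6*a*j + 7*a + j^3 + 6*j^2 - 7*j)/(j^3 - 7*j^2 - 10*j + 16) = (-a*j - 7*a + j^2 + 7*j)/(j^2 - 6*j - 16)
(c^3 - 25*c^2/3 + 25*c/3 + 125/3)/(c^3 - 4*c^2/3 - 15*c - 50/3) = (c - 5)/(c + 2)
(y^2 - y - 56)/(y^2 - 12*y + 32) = (y + 7)/(y - 4)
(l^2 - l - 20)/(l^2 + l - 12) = (l - 5)/(l - 3)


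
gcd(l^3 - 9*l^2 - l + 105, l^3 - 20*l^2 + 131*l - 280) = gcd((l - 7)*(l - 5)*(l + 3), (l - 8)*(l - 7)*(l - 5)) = l^2 - 12*l + 35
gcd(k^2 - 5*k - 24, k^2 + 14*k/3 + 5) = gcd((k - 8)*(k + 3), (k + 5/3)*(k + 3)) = k + 3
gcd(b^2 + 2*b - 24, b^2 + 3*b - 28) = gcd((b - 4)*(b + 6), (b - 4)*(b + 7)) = b - 4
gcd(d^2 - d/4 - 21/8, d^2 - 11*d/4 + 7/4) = d - 7/4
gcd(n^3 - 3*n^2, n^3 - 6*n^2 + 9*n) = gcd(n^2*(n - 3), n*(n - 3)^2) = n^2 - 3*n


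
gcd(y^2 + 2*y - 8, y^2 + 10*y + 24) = y + 4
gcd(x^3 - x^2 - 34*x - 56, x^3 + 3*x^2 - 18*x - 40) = x + 2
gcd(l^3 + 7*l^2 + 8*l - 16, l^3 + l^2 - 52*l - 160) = l + 4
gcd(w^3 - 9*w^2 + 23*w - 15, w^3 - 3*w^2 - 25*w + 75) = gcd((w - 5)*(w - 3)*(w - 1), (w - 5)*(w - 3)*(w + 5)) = w^2 - 8*w + 15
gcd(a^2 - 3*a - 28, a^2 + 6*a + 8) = a + 4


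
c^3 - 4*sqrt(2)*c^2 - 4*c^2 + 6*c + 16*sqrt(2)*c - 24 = (c - 4)*(c - 3*sqrt(2))*(c - sqrt(2))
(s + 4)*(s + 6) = s^2 + 10*s + 24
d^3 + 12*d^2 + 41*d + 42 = (d + 2)*(d + 3)*(d + 7)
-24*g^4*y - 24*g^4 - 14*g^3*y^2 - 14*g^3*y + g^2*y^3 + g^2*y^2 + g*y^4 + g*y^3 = (-4*g + y)*(2*g + y)*(3*g + y)*(g*y + g)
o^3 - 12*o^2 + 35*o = o*(o - 7)*(o - 5)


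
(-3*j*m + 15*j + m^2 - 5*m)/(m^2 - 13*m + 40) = (-3*j + m)/(m - 8)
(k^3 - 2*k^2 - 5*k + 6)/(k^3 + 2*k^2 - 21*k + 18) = (k + 2)/(k + 6)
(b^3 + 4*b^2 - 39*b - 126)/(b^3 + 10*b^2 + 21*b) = (b - 6)/b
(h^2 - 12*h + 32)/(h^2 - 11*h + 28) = (h - 8)/(h - 7)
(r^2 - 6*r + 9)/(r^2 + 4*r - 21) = (r - 3)/(r + 7)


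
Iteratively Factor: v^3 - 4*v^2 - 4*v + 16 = (v - 4)*(v^2 - 4) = (v - 4)*(v - 2)*(v + 2)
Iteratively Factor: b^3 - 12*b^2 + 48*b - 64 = (b - 4)*(b^2 - 8*b + 16) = (b - 4)^2*(b - 4)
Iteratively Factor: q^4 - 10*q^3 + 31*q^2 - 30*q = (q - 5)*(q^3 - 5*q^2 + 6*q) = q*(q - 5)*(q^2 - 5*q + 6) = q*(q - 5)*(q - 3)*(q - 2)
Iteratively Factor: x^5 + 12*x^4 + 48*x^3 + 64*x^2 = (x)*(x^4 + 12*x^3 + 48*x^2 + 64*x) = x*(x + 4)*(x^3 + 8*x^2 + 16*x) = x^2*(x + 4)*(x^2 + 8*x + 16) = x^2*(x + 4)^2*(x + 4)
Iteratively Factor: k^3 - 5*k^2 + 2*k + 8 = (k - 4)*(k^2 - k - 2) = (k - 4)*(k - 2)*(k + 1)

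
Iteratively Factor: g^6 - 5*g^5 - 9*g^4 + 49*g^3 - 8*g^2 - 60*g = (g + 3)*(g^5 - 8*g^4 + 15*g^3 + 4*g^2 - 20*g) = (g - 2)*(g + 3)*(g^4 - 6*g^3 + 3*g^2 + 10*g) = (g - 5)*(g - 2)*(g + 3)*(g^3 - g^2 - 2*g) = (g - 5)*(g - 2)^2*(g + 3)*(g^2 + g) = g*(g - 5)*(g - 2)^2*(g + 3)*(g + 1)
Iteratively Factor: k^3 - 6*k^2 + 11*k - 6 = (k - 3)*(k^2 - 3*k + 2) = (k - 3)*(k - 1)*(k - 2)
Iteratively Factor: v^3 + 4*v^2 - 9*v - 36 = (v - 3)*(v^2 + 7*v + 12) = (v - 3)*(v + 3)*(v + 4)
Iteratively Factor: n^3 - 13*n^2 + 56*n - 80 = (n - 5)*(n^2 - 8*n + 16) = (n - 5)*(n - 4)*(n - 4)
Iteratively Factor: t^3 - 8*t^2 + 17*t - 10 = (t - 2)*(t^2 - 6*t + 5) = (t - 5)*(t - 2)*(t - 1)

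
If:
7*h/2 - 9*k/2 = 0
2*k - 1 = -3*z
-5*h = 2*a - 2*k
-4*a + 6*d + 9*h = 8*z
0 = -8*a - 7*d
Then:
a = -868/6019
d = 992/6019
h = 504/6019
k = 392/6019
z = 1745/6019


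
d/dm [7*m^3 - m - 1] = 21*m^2 - 1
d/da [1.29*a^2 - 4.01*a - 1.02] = 2.58*a - 4.01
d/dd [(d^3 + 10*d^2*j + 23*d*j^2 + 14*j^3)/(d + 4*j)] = 2*(d^3 + 11*d^2*j + 40*d*j^2 + 39*j^3)/(d^2 + 8*d*j + 16*j^2)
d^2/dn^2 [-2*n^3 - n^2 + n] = -12*n - 2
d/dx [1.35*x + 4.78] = 1.35000000000000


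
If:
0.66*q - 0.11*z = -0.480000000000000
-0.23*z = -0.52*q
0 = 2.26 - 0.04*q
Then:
No Solution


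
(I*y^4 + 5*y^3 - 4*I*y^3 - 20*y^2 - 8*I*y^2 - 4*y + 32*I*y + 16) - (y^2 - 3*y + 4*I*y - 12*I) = I*y^4 + 5*y^3 - 4*I*y^3 - 21*y^2 - 8*I*y^2 - y + 28*I*y + 16 + 12*I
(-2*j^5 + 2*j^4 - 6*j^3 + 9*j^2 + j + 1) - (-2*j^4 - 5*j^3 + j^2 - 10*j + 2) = -2*j^5 + 4*j^4 - j^3 + 8*j^2 + 11*j - 1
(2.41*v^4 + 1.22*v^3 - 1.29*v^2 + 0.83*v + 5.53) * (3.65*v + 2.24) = 8.7965*v^5 + 9.8514*v^4 - 1.9757*v^3 + 0.139899999999999*v^2 + 22.0437*v + 12.3872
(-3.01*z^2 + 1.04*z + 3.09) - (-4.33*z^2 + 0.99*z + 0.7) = 1.32*z^2 + 0.05*z + 2.39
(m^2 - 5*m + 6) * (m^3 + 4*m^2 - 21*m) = m^5 - m^4 - 35*m^3 + 129*m^2 - 126*m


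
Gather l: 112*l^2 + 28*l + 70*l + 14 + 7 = 112*l^2 + 98*l + 21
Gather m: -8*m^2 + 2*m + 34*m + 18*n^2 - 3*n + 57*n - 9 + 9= -8*m^2 + 36*m + 18*n^2 + 54*n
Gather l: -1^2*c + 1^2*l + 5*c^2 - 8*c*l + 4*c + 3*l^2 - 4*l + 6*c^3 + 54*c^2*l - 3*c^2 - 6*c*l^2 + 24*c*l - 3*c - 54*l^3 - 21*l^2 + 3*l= 6*c^3 + 2*c^2 - 54*l^3 + l^2*(-6*c - 18) + l*(54*c^2 + 16*c)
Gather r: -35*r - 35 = -35*r - 35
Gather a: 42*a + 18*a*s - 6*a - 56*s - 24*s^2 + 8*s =a*(18*s + 36) - 24*s^2 - 48*s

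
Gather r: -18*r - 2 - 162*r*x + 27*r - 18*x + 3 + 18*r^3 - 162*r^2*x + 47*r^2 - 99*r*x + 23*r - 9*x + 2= 18*r^3 + r^2*(47 - 162*x) + r*(32 - 261*x) - 27*x + 3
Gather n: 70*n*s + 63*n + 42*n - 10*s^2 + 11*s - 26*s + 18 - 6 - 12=n*(70*s + 105) - 10*s^2 - 15*s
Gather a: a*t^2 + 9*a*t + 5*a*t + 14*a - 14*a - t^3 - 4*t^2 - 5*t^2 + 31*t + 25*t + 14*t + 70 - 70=a*(t^2 + 14*t) - t^3 - 9*t^2 + 70*t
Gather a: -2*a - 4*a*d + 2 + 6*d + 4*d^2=a*(-4*d - 2) + 4*d^2 + 6*d + 2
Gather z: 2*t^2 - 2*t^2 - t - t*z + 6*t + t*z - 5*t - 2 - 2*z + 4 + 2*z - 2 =0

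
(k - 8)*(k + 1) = k^2 - 7*k - 8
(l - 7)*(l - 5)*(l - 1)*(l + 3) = l^4 - 10*l^3 + 8*l^2 + 106*l - 105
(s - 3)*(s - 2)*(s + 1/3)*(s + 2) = s^4 - 8*s^3/3 - 5*s^2 + 32*s/3 + 4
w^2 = w^2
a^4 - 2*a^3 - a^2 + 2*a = a*(a - 2)*(a - 1)*(a + 1)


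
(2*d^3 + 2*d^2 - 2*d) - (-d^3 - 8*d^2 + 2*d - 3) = 3*d^3 + 10*d^2 - 4*d + 3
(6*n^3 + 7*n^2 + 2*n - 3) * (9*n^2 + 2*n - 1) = 54*n^5 + 75*n^4 + 26*n^3 - 30*n^2 - 8*n + 3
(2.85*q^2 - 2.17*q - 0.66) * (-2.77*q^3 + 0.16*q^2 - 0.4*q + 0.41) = -7.8945*q^5 + 6.4669*q^4 + 0.341*q^3 + 1.9309*q^2 - 0.6257*q - 0.2706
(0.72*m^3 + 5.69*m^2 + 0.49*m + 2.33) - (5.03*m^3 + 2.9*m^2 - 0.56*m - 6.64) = -4.31*m^3 + 2.79*m^2 + 1.05*m + 8.97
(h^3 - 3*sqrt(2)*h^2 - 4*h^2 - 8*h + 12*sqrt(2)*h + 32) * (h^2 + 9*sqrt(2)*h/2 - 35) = h^5 - 4*h^4 + 3*sqrt(2)*h^4/2 - 70*h^3 - 6*sqrt(2)*h^3 + 69*sqrt(2)*h^2 + 280*h^2 - 276*sqrt(2)*h + 280*h - 1120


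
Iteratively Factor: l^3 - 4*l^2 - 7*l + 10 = (l + 2)*(l^2 - 6*l + 5) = (l - 1)*(l + 2)*(l - 5)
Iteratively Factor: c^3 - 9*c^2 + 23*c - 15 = (c - 3)*(c^2 - 6*c + 5) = (c - 3)*(c - 1)*(c - 5)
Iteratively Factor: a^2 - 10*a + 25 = (a - 5)*(a - 5)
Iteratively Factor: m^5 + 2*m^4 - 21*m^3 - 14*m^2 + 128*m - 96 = (m + 4)*(m^4 - 2*m^3 - 13*m^2 + 38*m - 24) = (m + 4)^2*(m^3 - 6*m^2 + 11*m - 6) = (m - 3)*(m + 4)^2*(m^2 - 3*m + 2) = (m - 3)*(m - 1)*(m + 4)^2*(m - 2)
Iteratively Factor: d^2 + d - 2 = (d - 1)*(d + 2)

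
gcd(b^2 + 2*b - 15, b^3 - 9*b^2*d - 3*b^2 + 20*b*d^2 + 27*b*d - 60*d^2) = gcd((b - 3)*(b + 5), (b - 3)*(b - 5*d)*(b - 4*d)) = b - 3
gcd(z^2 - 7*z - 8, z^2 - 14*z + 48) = z - 8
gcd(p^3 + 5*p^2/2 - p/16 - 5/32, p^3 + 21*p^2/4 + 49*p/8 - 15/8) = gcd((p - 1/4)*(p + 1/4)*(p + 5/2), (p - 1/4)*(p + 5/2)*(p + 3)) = p^2 + 9*p/4 - 5/8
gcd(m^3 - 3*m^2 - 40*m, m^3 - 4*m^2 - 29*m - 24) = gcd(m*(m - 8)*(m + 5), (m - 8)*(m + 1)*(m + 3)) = m - 8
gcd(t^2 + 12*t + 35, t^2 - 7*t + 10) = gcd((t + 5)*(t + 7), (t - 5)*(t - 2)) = 1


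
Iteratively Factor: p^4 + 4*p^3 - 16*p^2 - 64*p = (p)*(p^3 + 4*p^2 - 16*p - 64) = p*(p + 4)*(p^2 - 16) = p*(p + 4)^2*(p - 4)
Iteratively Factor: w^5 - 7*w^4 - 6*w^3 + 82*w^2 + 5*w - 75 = (w + 3)*(w^4 - 10*w^3 + 24*w^2 + 10*w - 25) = (w - 1)*(w + 3)*(w^3 - 9*w^2 + 15*w + 25) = (w - 1)*(w + 1)*(w + 3)*(w^2 - 10*w + 25) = (w - 5)*(w - 1)*(w + 1)*(w + 3)*(w - 5)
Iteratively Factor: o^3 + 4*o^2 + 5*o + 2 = (o + 1)*(o^2 + 3*o + 2) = (o + 1)^2*(o + 2)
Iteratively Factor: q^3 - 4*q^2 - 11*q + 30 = (q + 3)*(q^2 - 7*q + 10) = (q - 2)*(q + 3)*(q - 5)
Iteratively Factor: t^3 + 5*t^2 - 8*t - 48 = (t + 4)*(t^2 + t - 12) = (t - 3)*(t + 4)*(t + 4)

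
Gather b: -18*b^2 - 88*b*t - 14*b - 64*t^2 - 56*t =-18*b^2 + b*(-88*t - 14) - 64*t^2 - 56*t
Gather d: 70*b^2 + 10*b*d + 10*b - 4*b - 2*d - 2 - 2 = 70*b^2 + 6*b + d*(10*b - 2) - 4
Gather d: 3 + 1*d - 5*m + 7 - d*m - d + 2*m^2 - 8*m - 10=-d*m + 2*m^2 - 13*m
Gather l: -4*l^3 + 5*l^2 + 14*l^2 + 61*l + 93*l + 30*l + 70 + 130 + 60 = -4*l^3 + 19*l^2 + 184*l + 260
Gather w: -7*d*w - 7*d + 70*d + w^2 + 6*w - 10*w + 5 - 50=63*d + w^2 + w*(-7*d - 4) - 45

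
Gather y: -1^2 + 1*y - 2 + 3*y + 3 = 4*y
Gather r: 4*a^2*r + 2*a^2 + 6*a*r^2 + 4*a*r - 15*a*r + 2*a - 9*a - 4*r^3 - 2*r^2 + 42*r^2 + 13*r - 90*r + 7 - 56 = 2*a^2 - 7*a - 4*r^3 + r^2*(6*a + 40) + r*(4*a^2 - 11*a - 77) - 49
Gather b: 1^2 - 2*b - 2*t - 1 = -2*b - 2*t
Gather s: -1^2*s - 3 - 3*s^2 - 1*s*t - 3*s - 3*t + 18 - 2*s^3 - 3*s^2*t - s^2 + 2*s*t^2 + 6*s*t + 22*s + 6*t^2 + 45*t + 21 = -2*s^3 + s^2*(-3*t - 4) + s*(2*t^2 + 5*t + 18) + 6*t^2 + 42*t + 36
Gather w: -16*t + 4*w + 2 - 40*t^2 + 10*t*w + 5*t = -40*t^2 - 11*t + w*(10*t + 4) + 2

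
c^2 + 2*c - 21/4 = (c - 3/2)*(c + 7/2)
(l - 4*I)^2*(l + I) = l^3 - 7*I*l^2 - 8*l - 16*I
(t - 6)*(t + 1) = t^2 - 5*t - 6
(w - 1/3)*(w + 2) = w^2 + 5*w/3 - 2/3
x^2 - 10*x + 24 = (x - 6)*(x - 4)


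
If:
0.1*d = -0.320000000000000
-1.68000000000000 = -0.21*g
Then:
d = -3.20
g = 8.00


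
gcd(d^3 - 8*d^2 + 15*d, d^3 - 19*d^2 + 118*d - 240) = d - 5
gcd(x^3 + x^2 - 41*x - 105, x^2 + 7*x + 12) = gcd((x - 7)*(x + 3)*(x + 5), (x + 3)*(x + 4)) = x + 3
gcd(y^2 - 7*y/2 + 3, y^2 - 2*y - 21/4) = 1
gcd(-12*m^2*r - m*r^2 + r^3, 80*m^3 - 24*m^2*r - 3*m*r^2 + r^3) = -4*m + r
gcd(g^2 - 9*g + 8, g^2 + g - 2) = g - 1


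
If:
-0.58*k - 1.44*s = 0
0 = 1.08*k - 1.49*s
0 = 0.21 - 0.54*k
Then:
No Solution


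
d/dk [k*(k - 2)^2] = (k - 2)*(3*k - 2)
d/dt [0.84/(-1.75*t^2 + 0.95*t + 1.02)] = (2.94*t - 0.798)/(-1.75*t^2 + 0.95*t + 1.02)^2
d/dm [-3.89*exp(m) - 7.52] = -3.89*exp(m)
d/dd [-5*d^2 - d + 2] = -10*d - 1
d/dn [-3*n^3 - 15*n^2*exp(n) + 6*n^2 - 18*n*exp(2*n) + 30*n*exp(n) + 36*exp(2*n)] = -15*n^2*exp(n) - 9*n^2 - 36*n*exp(2*n) + 12*n + 54*exp(2*n) + 30*exp(n)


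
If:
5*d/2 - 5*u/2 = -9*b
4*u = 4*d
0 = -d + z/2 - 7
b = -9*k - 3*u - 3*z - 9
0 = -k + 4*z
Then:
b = 0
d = -185/27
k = 32/27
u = -185/27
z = 8/27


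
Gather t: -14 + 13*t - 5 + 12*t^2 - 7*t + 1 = 12*t^2 + 6*t - 18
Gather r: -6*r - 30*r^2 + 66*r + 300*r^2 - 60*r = 270*r^2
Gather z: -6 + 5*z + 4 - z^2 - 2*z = -z^2 + 3*z - 2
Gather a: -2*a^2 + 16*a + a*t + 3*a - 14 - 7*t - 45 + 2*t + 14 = -2*a^2 + a*(t + 19) - 5*t - 45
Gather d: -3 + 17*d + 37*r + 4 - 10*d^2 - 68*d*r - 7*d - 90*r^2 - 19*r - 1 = -10*d^2 + d*(10 - 68*r) - 90*r^2 + 18*r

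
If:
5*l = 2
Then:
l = 2/5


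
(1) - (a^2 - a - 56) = -a^2 + a + 57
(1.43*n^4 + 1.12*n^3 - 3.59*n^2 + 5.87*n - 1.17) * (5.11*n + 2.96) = 7.3073*n^5 + 9.956*n^4 - 15.0297*n^3 + 19.3693*n^2 + 11.3965*n - 3.4632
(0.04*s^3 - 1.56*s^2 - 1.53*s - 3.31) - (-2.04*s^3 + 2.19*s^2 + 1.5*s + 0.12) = 2.08*s^3 - 3.75*s^2 - 3.03*s - 3.43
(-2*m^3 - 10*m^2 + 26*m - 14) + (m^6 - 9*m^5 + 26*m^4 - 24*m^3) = m^6 - 9*m^5 + 26*m^4 - 26*m^3 - 10*m^2 + 26*m - 14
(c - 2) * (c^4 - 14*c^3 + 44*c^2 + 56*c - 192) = c^5 - 16*c^4 + 72*c^3 - 32*c^2 - 304*c + 384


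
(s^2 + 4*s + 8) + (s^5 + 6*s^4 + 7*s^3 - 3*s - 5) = s^5 + 6*s^4 + 7*s^3 + s^2 + s + 3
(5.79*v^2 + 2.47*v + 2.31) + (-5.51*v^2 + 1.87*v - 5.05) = 0.28*v^2 + 4.34*v - 2.74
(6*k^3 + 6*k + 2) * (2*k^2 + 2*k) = 12*k^5 + 12*k^4 + 12*k^3 + 16*k^2 + 4*k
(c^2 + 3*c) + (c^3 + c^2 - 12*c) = c^3 + 2*c^2 - 9*c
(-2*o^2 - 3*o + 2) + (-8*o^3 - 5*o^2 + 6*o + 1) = -8*o^3 - 7*o^2 + 3*o + 3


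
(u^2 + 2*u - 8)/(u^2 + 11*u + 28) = (u - 2)/(u + 7)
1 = 1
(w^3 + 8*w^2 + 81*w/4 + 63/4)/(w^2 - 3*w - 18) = (w^2 + 5*w + 21/4)/(w - 6)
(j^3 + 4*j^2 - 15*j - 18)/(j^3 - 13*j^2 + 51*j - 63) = (j^2 + 7*j + 6)/(j^2 - 10*j + 21)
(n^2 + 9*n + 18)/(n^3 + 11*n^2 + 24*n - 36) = (n + 3)/(n^2 + 5*n - 6)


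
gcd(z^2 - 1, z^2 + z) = z + 1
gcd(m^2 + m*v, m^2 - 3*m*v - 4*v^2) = m + v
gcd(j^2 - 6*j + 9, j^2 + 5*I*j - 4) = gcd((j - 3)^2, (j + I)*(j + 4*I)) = 1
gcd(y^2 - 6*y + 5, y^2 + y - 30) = y - 5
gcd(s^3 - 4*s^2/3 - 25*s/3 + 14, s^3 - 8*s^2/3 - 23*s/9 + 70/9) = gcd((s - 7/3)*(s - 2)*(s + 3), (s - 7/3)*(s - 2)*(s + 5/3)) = s^2 - 13*s/3 + 14/3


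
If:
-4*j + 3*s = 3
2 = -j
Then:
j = -2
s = -5/3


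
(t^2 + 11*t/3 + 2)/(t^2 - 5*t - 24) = (t + 2/3)/(t - 8)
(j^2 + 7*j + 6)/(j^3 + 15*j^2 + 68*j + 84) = (j + 1)/(j^2 + 9*j + 14)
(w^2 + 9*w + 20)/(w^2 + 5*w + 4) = (w + 5)/(w + 1)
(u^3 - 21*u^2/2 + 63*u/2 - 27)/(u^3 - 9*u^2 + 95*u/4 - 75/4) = 2*(u^2 - 9*u + 18)/(2*u^2 - 15*u + 25)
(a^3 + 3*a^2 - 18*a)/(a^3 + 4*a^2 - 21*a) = (a + 6)/(a + 7)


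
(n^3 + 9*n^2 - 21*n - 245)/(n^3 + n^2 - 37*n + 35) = (n + 7)/(n - 1)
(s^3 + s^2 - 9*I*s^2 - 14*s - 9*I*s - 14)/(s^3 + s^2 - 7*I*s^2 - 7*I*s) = (s - 2*I)/s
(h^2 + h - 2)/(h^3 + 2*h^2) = (h - 1)/h^2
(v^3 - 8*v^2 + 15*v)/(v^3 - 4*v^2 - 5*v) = (v - 3)/(v + 1)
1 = 1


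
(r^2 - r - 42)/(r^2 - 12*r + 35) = (r + 6)/(r - 5)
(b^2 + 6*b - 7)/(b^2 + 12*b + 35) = (b - 1)/(b + 5)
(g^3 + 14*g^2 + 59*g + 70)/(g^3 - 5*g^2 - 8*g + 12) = (g^2 + 12*g + 35)/(g^2 - 7*g + 6)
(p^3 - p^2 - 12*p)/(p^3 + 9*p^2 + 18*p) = (p - 4)/(p + 6)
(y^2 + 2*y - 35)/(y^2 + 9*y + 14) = (y - 5)/(y + 2)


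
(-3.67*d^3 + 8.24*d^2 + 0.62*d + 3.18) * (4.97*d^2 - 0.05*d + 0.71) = -18.2399*d^5 + 41.1363*d^4 + 0.0637000000000002*d^3 + 21.624*d^2 + 0.2812*d + 2.2578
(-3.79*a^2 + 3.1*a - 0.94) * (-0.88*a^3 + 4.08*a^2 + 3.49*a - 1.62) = 3.3352*a^5 - 18.1912*a^4 + 0.248100000000001*a^3 + 13.1236*a^2 - 8.3026*a + 1.5228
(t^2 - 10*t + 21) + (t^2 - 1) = 2*t^2 - 10*t + 20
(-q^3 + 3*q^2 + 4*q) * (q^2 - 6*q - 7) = -q^5 + 9*q^4 - 7*q^3 - 45*q^2 - 28*q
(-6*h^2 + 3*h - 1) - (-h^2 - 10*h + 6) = -5*h^2 + 13*h - 7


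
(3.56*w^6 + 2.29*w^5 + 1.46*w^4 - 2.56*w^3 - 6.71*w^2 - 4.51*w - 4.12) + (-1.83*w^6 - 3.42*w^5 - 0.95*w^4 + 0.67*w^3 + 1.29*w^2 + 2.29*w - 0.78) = 1.73*w^6 - 1.13*w^5 + 0.51*w^4 - 1.89*w^3 - 5.42*w^2 - 2.22*w - 4.9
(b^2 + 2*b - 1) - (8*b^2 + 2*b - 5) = 4 - 7*b^2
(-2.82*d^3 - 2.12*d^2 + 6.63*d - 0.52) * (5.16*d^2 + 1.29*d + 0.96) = -14.5512*d^5 - 14.577*d^4 + 28.7688*d^3 + 3.8343*d^2 + 5.694*d - 0.4992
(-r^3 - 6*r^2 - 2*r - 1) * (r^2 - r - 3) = -r^5 - 5*r^4 + 7*r^3 + 19*r^2 + 7*r + 3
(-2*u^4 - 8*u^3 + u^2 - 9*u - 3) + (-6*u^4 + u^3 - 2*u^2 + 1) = -8*u^4 - 7*u^3 - u^2 - 9*u - 2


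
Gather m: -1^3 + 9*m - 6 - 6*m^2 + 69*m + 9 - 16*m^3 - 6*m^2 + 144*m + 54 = -16*m^3 - 12*m^2 + 222*m + 56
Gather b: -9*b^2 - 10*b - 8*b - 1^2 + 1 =-9*b^2 - 18*b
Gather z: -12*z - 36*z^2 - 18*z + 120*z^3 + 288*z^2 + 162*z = 120*z^3 + 252*z^2 + 132*z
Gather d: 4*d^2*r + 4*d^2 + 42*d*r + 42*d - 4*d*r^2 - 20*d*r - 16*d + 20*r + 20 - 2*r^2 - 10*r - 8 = d^2*(4*r + 4) + d*(-4*r^2 + 22*r + 26) - 2*r^2 + 10*r + 12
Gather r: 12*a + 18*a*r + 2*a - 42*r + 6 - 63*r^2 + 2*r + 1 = 14*a - 63*r^2 + r*(18*a - 40) + 7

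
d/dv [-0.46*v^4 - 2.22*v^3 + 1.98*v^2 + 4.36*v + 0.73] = -1.84*v^3 - 6.66*v^2 + 3.96*v + 4.36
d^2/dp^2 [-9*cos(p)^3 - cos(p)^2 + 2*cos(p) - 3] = 19*cos(p)/4 + 2*cos(2*p) + 81*cos(3*p)/4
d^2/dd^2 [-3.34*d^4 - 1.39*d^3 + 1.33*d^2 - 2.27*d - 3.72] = -40.08*d^2 - 8.34*d + 2.66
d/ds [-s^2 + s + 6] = 1 - 2*s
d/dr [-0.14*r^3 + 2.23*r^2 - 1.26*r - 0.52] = -0.42*r^2 + 4.46*r - 1.26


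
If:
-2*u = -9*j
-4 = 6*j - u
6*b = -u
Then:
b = 2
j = -8/3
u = -12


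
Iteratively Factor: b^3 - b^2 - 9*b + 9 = (b - 3)*(b^2 + 2*b - 3) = (b - 3)*(b + 3)*(b - 1)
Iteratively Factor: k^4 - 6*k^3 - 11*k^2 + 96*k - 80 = (k - 1)*(k^3 - 5*k^2 - 16*k + 80) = (k - 1)*(k + 4)*(k^2 - 9*k + 20) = (k - 5)*(k - 1)*(k + 4)*(k - 4)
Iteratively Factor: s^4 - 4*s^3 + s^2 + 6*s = (s - 2)*(s^3 - 2*s^2 - 3*s) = (s - 3)*(s - 2)*(s^2 + s) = (s - 3)*(s - 2)*(s + 1)*(s)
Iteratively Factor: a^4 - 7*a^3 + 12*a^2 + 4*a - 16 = (a - 2)*(a^3 - 5*a^2 + 2*a + 8) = (a - 2)^2*(a^2 - 3*a - 4) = (a - 2)^2*(a + 1)*(a - 4)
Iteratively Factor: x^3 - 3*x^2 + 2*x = (x - 1)*(x^2 - 2*x) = x*(x - 1)*(x - 2)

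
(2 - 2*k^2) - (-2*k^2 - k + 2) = k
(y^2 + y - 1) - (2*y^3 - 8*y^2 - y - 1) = -2*y^3 + 9*y^2 + 2*y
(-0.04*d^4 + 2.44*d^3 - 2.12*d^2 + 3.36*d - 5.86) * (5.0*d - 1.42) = -0.2*d^5 + 12.2568*d^4 - 14.0648*d^3 + 19.8104*d^2 - 34.0712*d + 8.3212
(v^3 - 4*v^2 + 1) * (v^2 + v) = v^5 - 3*v^4 - 4*v^3 + v^2 + v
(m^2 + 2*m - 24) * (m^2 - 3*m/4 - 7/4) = m^4 + 5*m^3/4 - 109*m^2/4 + 29*m/2 + 42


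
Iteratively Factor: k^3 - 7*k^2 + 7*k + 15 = (k + 1)*(k^2 - 8*k + 15) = (k - 5)*(k + 1)*(k - 3)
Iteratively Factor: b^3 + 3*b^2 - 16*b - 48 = (b + 3)*(b^2 - 16) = (b + 3)*(b + 4)*(b - 4)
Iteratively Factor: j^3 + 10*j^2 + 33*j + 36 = (j + 3)*(j^2 + 7*j + 12) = (j + 3)^2*(j + 4)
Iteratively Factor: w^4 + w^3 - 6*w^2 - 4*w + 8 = (w - 1)*(w^3 + 2*w^2 - 4*w - 8) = (w - 1)*(w + 2)*(w^2 - 4) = (w - 1)*(w + 2)^2*(w - 2)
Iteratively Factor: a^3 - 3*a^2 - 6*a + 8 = (a - 1)*(a^2 - 2*a - 8) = (a - 4)*(a - 1)*(a + 2)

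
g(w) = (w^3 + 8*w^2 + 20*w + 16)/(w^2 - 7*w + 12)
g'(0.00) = 2.44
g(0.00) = 1.33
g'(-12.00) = 0.65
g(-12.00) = -3.33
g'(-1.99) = 0.00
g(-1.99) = 0.00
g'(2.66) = 1354.45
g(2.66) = 317.44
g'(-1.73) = 0.05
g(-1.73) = 0.01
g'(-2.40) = -0.03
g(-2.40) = 0.01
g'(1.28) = 21.23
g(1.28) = 12.14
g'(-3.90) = 0.06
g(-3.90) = 0.01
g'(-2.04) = -0.01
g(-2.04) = 0.00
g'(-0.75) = 0.68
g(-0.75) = 0.29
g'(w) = (7 - 2*w)*(w^3 + 8*w^2 + 20*w + 16)/(w^2 - 7*w + 12)^2 + (3*w^2 + 16*w + 20)/(w^2 - 7*w + 12)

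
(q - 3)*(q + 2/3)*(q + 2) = q^3 - q^2/3 - 20*q/3 - 4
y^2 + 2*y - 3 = (y - 1)*(y + 3)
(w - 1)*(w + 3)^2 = w^3 + 5*w^2 + 3*w - 9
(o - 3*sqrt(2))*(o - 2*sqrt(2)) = o^2 - 5*sqrt(2)*o + 12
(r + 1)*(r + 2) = r^2 + 3*r + 2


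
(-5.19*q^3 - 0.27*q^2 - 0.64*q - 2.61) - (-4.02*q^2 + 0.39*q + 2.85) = -5.19*q^3 + 3.75*q^2 - 1.03*q - 5.46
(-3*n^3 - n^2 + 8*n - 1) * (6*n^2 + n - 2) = -18*n^5 - 9*n^4 + 53*n^3 + 4*n^2 - 17*n + 2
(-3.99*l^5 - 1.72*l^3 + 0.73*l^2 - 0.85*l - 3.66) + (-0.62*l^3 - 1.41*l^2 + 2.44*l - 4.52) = -3.99*l^5 - 2.34*l^3 - 0.68*l^2 + 1.59*l - 8.18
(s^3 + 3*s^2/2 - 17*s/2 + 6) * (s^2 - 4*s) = s^5 - 5*s^4/2 - 29*s^3/2 + 40*s^2 - 24*s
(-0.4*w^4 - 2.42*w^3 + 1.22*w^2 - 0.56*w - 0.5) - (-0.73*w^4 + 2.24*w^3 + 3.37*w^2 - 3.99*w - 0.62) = 0.33*w^4 - 4.66*w^3 - 2.15*w^2 + 3.43*w + 0.12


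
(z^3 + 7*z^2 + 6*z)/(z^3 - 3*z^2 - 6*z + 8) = z*(z^2 + 7*z + 6)/(z^3 - 3*z^2 - 6*z + 8)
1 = 1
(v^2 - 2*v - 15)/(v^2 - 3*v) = (v^2 - 2*v - 15)/(v*(v - 3))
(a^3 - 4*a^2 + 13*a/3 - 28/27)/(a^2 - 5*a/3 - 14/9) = (9*a^2 - 15*a + 4)/(3*(3*a + 2))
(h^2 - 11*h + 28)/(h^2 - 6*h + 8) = (h - 7)/(h - 2)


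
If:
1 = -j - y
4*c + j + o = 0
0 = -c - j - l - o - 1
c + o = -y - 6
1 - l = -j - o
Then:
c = 2/7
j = 29/14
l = -1/7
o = -45/14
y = -43/14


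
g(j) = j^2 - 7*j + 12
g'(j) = 2*j - 7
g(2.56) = 0.63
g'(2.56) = -1.88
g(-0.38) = 14.80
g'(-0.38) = -7.76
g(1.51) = 3.71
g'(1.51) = -3.98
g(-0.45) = 15.35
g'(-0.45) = -7.90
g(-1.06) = 20.54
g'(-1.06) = -9.12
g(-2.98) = 41.74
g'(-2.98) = -12.96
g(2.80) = 0.24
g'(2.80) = -1.40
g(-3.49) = 48.61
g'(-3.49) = -13.98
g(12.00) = 72.00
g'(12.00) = 17.00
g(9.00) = 30.00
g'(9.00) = 11.00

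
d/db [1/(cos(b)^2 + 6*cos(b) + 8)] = 2*(cos(b) + 3)*sin(b)/(cos(b)^2 + 6*cos(b) + 8)^2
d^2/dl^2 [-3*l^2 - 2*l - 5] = -6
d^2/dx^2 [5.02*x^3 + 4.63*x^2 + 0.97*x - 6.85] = 30.12*x + 9.26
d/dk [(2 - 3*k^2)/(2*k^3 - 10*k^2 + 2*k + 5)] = 2*(3*k^4 - 9*k^2 + 5*k - 2)/(4*k^6 - 40*k^5 + 108*k^4 - 20*k^3 - 96*k^2 + 20*k + 25)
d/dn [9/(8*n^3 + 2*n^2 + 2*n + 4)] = 9*(-12*n^2 - 2*n - 1)/(2*(4*n^3 + n^2 + n + 2)^2)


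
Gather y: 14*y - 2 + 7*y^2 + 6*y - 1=7*y^2 + 20*y - 3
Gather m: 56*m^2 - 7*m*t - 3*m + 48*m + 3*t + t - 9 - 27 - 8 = 56*m^2 + m*(45 - 7*t) + 4*t - 44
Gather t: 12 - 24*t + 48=60 - 24*t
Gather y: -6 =-6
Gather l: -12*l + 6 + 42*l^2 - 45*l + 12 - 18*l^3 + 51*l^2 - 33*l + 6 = -18*l^3 + 93*l^2 - 90*l + 24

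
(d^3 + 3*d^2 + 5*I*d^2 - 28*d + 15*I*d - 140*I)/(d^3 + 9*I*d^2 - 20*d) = (d^2 + 3*d - 28)/(d*(d + 4*I))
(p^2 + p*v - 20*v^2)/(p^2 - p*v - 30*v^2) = (p - 4*v)/(p - 6*v)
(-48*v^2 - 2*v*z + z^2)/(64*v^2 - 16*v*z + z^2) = (6*v + z)/(-8*v + z)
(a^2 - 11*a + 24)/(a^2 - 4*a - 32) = (a - 3)/(a + 4)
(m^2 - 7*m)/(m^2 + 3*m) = (m - 7)/(m + 3)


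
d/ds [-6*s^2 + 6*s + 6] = 6 - 12*s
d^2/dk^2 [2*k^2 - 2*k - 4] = 4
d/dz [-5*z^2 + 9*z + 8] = 9 - 10*z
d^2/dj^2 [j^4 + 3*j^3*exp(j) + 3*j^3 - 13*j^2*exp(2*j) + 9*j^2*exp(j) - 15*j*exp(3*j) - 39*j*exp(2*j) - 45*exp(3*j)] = 3*j^3*exp(j) - 52*j^2*exp(2*j) + 27*j^2*exp(j) + 12*j^2 - 135*j*exp(3*j) - 260*j*exp(2*j) + 54*j*exp(j) + 18*j - 495*exp(3*j) - 182*exp(2*j) + 18*exp(j)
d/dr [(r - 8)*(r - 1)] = 2*r - 9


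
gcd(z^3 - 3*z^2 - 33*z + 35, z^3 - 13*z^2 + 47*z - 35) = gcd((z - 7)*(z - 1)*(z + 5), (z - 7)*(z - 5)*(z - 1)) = z^2 - 8*z + 7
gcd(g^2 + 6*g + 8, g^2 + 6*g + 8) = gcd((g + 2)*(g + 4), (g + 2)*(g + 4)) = g^2 + 6*g + 8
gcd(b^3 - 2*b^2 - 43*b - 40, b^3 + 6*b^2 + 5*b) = b^2 + 6*b + 5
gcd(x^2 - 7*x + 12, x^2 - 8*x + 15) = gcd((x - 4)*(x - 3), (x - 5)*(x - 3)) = x - 3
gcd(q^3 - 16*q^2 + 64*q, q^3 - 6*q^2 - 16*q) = q^2 - 8*q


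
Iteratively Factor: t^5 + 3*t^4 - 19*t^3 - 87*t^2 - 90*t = (t + 3)*(t^4 - 19*t^2 - 30*t) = (t - 5)*(t + 3)*(t^3 + 5*t^2 + 6*t) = t*(t - 5)*(t + 3)*(t^2 + 5*t + 6) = t*(t - 5)*(t + 2)*(t + 3)*(t + 3)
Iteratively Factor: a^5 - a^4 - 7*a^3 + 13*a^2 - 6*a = (a - 1)*(a^4 - 7*a^2 + 6*a) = (a - 1)^2*(a^3 + a^2 - 6*a) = a*(a - 1)^2*(a^2 + a - 6) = a*(a - 2)*(a - 1)^2*(a + 3)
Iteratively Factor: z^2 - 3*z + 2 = (z - 1)*(z - 2)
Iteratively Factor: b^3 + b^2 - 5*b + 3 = (b + 3)*(b^2 - 2*b + 1) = (b - 1)*(b + 3)*(b - 1)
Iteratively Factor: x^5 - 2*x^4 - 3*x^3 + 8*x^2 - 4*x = (x + 2)*(x^4 - 4*x^3 + 5*x^2 - 2*x) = (x - 1)*(x + 2)*(x^3 - 3*x^2 + 2*x) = (x - 1)^2*(x + 2)*(x^2 - 2*x) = x*(x - 1)^2*(x + 2)*(x - 2)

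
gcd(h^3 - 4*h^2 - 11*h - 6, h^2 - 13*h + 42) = h - 6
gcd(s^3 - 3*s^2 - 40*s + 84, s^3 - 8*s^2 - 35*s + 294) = s^2 - s - 42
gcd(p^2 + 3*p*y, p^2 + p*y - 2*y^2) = 1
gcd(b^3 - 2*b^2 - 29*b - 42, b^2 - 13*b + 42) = b - 7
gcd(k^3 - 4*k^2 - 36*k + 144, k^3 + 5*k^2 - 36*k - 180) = k^2 - 36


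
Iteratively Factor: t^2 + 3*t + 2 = (t + 2)*(t + 1)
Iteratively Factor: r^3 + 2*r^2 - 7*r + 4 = (r - 1)*(r^2 + 3*r - 4) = (r - 1)^2*(r + 4)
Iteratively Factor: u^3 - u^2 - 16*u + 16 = (u - 4)*(u^2 + 3*u - 4) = (u - 4)*(u - 1)*(u + 4)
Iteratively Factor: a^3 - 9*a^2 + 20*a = (a - 4)*(a^2 - 5*a) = a*(a - 4)*(a - 5)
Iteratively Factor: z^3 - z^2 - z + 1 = (z - 1)*(z^2 - 1) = (z - 1)*(z + 1)*(z - 1)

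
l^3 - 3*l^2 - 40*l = l*(l - 8)*(l + 5)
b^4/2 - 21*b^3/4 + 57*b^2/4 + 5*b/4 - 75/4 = (b/2 + 1/2)*(b - 5)^2*(b - 3/2)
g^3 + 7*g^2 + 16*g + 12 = (g + 2)^2*(g + 3)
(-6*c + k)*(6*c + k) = -36*c^2 + k^2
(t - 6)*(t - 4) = t^2 - 10*t + 24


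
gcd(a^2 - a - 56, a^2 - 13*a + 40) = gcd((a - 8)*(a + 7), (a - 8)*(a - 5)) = a - 8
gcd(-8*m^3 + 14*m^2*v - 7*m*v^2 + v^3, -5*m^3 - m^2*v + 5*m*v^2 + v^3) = -m + v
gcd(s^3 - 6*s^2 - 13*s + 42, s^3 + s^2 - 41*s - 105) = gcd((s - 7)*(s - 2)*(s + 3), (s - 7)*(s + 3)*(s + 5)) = s^2 - 4*s - 21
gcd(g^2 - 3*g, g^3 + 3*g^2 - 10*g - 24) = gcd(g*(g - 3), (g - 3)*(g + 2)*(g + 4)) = g - 3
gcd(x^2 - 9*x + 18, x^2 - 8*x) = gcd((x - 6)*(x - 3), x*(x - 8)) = 1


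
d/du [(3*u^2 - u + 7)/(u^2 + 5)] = (u^2 + 16*u - 5)/(u^4 + 10*u^2 + 25)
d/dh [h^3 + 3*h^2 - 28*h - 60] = 3*h^2 + 6*h - 28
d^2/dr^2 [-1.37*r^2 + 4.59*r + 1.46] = -2.74000000000000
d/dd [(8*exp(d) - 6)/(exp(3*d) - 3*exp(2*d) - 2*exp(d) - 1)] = (-16*exp(3*d) + 42*exp(2*d) - 36*exp(d) - 20)*exp(d)/(exp(6*d) - 6*exp(5*d) + 5*exp(4*d) + 10*exp(3*d) + 10*exp(2*d) + 4*exp(d) + 1)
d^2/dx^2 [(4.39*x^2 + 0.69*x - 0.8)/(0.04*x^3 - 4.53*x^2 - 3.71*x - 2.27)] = (0.014048*x^6 + 0.00662400000000218*x^5 + 3.14332800000011*x^4 - 111.135752*x^3 - 367.89303*x^2 - 123.678114*x + 28.050916)/(6.4e-5*x^9 - 0.021744*x^8 + 2.4447*x^7 - 88.937061*x^6 - 224.277981*x^5 - 324.78024*x^4 - 279.348269*x^3 - 163.761432*x^2 - 57.351777*x - 11.697083)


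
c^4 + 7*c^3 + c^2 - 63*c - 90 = (c - 3)*(c + 2)*(c + 3)*(c + 5)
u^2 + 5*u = u*(u + 5)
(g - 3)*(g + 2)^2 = g^3 + g^2 - 8*g - 12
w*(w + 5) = w^2 + 5*w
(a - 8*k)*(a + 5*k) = a^2 - 3*a*k - 40*k^2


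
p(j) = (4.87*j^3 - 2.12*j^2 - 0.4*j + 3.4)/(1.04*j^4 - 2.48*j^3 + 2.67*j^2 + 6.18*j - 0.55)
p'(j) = (14.61*j^2 - 4.24*j - 0.4)/(1.04*j^4 - 2.48*j^3 + 2.67*j^2 + 6.18*j - 0.55) + (-4.16*j^3 + 7.44*j^2 - 5.34*j - 6.18)*(4.87*j^3 - 2.12*j^2 - 0.4*j + 3.4)/(1.04*j^4 - 2.48*j^3 + 2.67*j^2 + 6.18*j - 0.55)^2 = (-5.0648*j^6 + 4.4096*j^5 + 8.9933*j^4 + 44.0652*j^3 + 5.2269*j^2 - 15.824*j - 20.792)/(1.0816*j^8 - 5.1584*j^7 + 11.704*j^6 - 0.3888*j^5 - 24.6679*j^4 + 35.7292*j^3 + 35.2554*j^2 - 6.798*j + 0.3025)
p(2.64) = 1.97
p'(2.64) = 0.05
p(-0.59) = -0.72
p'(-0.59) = -2.62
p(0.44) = 1.28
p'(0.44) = -3.58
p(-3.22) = -0.89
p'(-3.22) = -0.19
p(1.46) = 1.20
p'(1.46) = 1.01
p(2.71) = 1.97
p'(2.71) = -0.01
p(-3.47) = -0.85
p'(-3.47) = -0.16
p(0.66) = 0.87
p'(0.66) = -0.83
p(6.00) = 1.03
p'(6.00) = -0.20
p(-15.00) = -0.27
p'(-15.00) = -0.02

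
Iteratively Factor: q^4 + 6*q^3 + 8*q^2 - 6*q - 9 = (q + 1)*(q^3 + 5*q^2 + 3*q - 9) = (q + 1)*(q + 3)*(q^2 + 2*q - 3) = (q - 1)*(q + 1)*(q + 3)*(q + 3)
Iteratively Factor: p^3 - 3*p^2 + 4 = (p - 2)*(p^2 - p - 2) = (p - 2)^2*(p + 1)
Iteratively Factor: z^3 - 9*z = (z)*(z^2 - 9) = z*(z + 3)*(z - 3)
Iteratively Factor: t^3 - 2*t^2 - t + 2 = (t + 1)*(t^2 - 3*t + 2) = (t - 2)*(t + 1)*(t - 1)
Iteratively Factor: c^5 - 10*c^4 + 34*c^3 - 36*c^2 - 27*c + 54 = (c - 2)*(c^4 - 8*c^3 + 18*c^2 - 27) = (c - 3)*(c - 2)*(c^3 - 5*c^2 + 3*c + 9) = (c - 3)^2*(c - 2)*(c^2 - 2*c - 3) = (c - 3)^2*(c - 2)*(c + 1)*(c - 3)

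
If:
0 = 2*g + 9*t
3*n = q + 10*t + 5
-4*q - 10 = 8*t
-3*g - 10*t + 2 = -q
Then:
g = -3/2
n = 31/18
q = -19/6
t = 1/3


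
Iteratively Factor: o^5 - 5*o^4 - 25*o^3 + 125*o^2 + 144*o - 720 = (o + 4)*(o^4 - 9*o^3 + 11*o^2 + 81*o - 180) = (o + 3)*(o + 4)*(o^3 - 12*o^2 + 47*o - 60) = (o - 3)*(o + 3)*(o + 4)*(o^2 - 9*o + 20) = (o - 5)*(o - 3)*(o + 3)*(o + 4)*(o - 4)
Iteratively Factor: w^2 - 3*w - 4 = (w - 4)*(w + 1)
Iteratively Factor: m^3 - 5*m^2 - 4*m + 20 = (m - 2)*(m^2 - 3*m - 10) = (m - 5)*(m - 2)*(m + 2)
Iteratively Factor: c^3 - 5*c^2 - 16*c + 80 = (c + 4)*(c^2 - 9*c + 20) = (c - 5)*(c + 4)*(c - 4)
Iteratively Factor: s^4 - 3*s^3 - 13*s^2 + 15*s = (s + 3)*(s^3 - 6*s^2 + 5*s) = (s - 1)*(s + 3)*(s^2 - 5*s) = (s - 5)*(s - 1)*(s + 3)*(s)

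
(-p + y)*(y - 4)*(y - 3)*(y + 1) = -p*y^3 + 6*p*y^2 - 5*p*y - 12*p + y^4 - 6*y^3 + 5*y^2 + 12*y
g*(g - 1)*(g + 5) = g^3 + 4*g^2 - 5*g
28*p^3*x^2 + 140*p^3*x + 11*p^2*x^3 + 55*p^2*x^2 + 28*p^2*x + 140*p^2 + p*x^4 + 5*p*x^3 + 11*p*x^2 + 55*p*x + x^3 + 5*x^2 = (4*p + x)*(7*p + x)*(x + 5)*(p*x + 1)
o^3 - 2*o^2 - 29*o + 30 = (o - 6)*(o - 1)*(o + 5)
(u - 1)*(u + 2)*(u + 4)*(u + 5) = u^4 + 10*u^3 + 27*u^2 + 2*u - 40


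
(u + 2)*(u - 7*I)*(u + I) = u^3 + 2*u^2 - 6*I*u^2 + 7*u - 12*I*u + 14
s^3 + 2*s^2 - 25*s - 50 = (s - 5)*(s + 2)*(s + 5)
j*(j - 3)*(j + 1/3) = j^3 - 8*j^2/3 - j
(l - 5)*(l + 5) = l^2 - 25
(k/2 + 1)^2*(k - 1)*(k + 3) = k^4/4 + 3*k^3/2 + 9*k^2/4 - k - 3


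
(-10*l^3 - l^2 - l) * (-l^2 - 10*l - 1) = 10*l^5 + 101*l^4 + 21*l^3 + 11*l^2 + l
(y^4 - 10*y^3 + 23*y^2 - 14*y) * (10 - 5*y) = -5*y^5 + 60*y^4 - 215*y^3 + 300*y^2 - 140*y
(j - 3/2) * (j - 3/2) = j^2 - 3*j + 9/4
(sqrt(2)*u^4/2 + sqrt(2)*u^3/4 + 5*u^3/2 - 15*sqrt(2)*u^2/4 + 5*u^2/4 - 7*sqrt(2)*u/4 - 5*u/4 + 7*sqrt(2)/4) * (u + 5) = sqrt(2)*u^5/2 + 5*u^4/2 + 11*sqrt(2)*u^4/4 - 5*sqrt(2)*u^3/2 + 55*u^3/4 - 41*sqrt(2)*u^2/2 + 5*u^2 - 7*sqrt(2)*u - 25*u/4 + 35*sqrt(2)/4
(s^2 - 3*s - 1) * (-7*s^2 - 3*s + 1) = -7*s^4 + 18*s^3 + 17*s^2 - 1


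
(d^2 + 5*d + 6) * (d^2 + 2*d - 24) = d^4 + 7*d^3 - 8*d^2 - 108*d - 144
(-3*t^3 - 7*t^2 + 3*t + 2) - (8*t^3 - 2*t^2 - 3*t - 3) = -11*t^3 - 5*t^2 + 6*t + 5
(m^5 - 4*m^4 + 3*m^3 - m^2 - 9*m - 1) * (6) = 6*m^5 - 24*m^4 + 18*m^3 - 6*m^2 - 54*m - 6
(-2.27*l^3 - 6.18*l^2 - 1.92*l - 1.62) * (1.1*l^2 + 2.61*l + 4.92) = -2.497*l^5 - 12.7227*l^4 - 29.4102*l^3 - 37.1988*l^2 - 13.6746*l - 7.9704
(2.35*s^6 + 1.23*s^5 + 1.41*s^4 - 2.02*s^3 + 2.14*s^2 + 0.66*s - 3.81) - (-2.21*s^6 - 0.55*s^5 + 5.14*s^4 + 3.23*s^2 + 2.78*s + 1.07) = 4.56*s^6 + 1.78*s^5 - 3.73*s^4 - 2.02*s^3 - 1.09*s^2 - 2.12*s - 4.88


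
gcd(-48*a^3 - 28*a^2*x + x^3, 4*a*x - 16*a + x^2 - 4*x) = 4*a + x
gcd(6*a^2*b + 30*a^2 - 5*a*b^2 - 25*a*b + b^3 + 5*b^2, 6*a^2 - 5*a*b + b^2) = 6*a^2 - 5*a*b + b^2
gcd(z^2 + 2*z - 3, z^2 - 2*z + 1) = z - 1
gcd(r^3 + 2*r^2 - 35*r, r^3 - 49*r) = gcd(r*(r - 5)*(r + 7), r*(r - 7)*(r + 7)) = r^2 + 7*r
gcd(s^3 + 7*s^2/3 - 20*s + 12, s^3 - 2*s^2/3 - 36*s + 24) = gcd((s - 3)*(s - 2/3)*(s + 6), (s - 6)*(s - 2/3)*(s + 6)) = s^2 + 16*s/3 - 4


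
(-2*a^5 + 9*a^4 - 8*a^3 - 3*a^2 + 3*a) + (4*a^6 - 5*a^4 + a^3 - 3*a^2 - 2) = 4*a^6 - 2*a^5 + 4*a^4 - 7*a^3 - 6*a^2 + 3*a - 2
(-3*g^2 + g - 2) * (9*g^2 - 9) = -27*g^4 + 9*g^3 + 9*g^2 - 9*g + 18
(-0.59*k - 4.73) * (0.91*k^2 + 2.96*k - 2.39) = -0.5369*k^3 - 6.0507*k^2 - 12.5907*k + 11.3047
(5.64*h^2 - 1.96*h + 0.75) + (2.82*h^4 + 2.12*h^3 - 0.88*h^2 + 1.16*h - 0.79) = 2.82*h^4 + 2.12*h^3 + 4.76*h^2 - 0.8*h - 0.04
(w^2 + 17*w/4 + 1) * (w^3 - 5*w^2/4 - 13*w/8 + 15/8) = w^5 + 3*w^4 - 95*w^3/16 - 201*w^2/32 + 203*w/32 + 15/8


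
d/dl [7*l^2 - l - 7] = 14*l - 1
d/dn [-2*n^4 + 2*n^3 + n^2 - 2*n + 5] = -8*n^3 + 6*n^2 + 2*n - 2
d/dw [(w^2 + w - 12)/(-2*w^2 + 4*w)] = 3*(w^2 - 8*w + 8)/(2*w^2*(w^2 - 4*w + 4))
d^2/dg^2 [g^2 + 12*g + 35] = 2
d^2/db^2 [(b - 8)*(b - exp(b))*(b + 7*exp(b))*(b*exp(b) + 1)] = b^4*exp(b) + 24*b^3*exp(2*b) - 63*b^2*exp(3*b) - 120*b^2*exp(2*b) - 30*b^2*exp(b) + 420*b*exp(3*b) - 376*b*exp(2*b) - 72*b*exp(b) + 6*b + 322*exp(3*b) + 100*exp(2*b) - 84*exp(b) - 16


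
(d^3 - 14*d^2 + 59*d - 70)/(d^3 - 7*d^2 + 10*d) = (d - 7)/d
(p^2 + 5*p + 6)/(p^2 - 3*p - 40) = (p^2 + 5*p + 6)/(p^2 - 3*p - 40)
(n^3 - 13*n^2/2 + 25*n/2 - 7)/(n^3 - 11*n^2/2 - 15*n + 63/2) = (2*n^3 - 13*n^2 + 25*n - 14)/(2*n^3 - 11*n^2 - 30*n + 63)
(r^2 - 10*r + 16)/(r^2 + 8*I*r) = (r^2 - 10*r + 16)/(r*(r + 8*I))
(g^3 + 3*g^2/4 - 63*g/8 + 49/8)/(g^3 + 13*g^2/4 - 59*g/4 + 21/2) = (g + 7/2)/(g + 6)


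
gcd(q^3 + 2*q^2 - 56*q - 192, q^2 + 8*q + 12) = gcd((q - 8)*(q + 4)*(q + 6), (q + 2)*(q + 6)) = q + 6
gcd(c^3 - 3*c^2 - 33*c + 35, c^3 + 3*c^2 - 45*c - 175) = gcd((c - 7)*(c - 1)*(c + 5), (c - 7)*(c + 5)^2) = c^2 - 2*c - 35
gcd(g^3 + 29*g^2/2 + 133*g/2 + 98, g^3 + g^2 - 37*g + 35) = g + 7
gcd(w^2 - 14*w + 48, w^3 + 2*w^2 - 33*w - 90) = w - 6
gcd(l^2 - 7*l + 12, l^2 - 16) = l - 4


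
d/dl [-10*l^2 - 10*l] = -20*l - 10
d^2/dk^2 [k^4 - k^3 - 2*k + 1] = 6*k*(2*k - 1)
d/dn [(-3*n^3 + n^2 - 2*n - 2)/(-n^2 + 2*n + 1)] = (3*n^4 - 12*n^3 - 9*n^2 - 2*n + 2)/(n^4 - 4*n^3 + 2*n^2 + 4*n + 1)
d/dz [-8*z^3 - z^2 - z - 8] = -24*z^2 - 2*z - 1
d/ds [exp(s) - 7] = exp(s)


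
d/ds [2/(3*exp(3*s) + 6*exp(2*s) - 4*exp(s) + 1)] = (-18*exp(2*s) - 24*exp(s) + 8)*exp(s)/(3*exp(3*s) + 6*exp(2*s) - 4*exp(s) + 1)^2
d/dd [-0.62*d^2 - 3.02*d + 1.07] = -1.24*d - 3.02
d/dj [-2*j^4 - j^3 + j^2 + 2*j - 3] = -8*j^3 - 3*j^2 + 2*j + 2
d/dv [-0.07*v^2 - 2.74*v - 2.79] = -0.14*v - 2.74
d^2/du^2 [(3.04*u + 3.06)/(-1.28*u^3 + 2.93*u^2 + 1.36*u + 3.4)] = (-29.884416*u^5 + 8.245248*u^4 + 120.839328*u^3 - 284.418636*u^2 + 28.643232*u + 77.761808)/(2.097152*u^9 - 14.401536*u^8 + 26.281344*u^7 - 11.262173*u^6 + 48.584232*u^5 - 68.311644*u^4 - 39.414976*u^3 - 120.47832*u^2 - 47.1648*u - 39.304)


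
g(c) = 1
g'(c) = 0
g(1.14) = 1.00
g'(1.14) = 0.00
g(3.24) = 1.00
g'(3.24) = 0.00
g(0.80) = 1.00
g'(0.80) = 0.00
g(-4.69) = 1.00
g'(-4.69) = 0.00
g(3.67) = 1.00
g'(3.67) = 0.00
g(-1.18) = 1.00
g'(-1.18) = 0.00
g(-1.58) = 1.00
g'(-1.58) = 0.00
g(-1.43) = 1.00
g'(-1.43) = 0.00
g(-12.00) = 1.00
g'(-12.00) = 0.00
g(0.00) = 1.00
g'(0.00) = 0.00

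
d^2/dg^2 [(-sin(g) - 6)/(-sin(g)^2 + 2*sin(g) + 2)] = (sin(g)^5 + 26*sin(g)^4 - 26*sin(g)^3 + 32*sin(g)^2 + 40*sin(g) - 64)/(2*sin(g) + cos(g)^2 + 1)^3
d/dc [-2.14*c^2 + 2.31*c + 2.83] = 2.31 - 4.28*c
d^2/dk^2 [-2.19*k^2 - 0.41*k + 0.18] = -4.38000000000000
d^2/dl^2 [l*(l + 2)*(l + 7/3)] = 6*l + 26/3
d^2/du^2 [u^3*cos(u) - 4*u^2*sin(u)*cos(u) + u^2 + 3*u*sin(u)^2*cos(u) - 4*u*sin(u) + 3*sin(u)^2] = -u^3*cos(u) - 6*u^2*sin(u) + 8*u^2*sin(2*u) + 4*u*sin(u) + 21*u*cos(u)/4 - 16*u*cos(2*u) + 27*u*cos(3*u)/4 - 3*sin(u)/2 - 4*sin(2*u) + 9*sin(3*u)/2 - 8*cos(u) + 6*cos(2*u) + 2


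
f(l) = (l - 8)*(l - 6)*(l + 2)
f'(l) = (l - 8)*(l - 6) + (l - 8)*(l + 2) + (l - 6)*(l + 2) = 3*l^2 - 24*l + 20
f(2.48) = 87.05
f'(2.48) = -21.07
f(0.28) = 100.68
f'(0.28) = 13.52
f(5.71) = 5.12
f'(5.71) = -19.23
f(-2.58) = -52.65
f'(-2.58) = 101.89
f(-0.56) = 80.86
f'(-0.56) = 34.38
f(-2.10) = -8.18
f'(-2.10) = 83.63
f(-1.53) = 33.73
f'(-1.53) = 63.74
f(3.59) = 59.41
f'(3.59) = -27.50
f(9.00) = 33.00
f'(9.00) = 47.00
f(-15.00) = -6279.00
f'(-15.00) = 1055.00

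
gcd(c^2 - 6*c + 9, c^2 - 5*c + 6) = c - 3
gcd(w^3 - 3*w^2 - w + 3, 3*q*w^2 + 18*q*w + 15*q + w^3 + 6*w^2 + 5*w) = w + 1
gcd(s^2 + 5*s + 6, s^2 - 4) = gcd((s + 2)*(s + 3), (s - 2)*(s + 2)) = s + 2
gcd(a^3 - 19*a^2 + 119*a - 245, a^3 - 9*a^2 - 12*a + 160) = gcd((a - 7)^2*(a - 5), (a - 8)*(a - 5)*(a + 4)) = a - 5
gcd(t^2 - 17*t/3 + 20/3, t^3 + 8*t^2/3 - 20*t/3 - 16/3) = 1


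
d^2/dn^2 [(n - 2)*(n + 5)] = 2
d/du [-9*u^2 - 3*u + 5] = -18*u - 3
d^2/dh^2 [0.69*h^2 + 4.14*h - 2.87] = 1.38000000000000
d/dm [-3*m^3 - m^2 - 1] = m*(-9*m - 2)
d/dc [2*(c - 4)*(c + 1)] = 4*c - 6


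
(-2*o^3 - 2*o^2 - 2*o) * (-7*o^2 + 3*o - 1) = 14*o^5 + 8*o^4 + 10*o^3 - 4*o^2 + 2*o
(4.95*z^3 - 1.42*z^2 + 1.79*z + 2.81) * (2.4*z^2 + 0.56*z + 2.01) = 11.88*z^5 - 0.636*z^4 + 13.4503*z^3 + 4.8922*z^2 + 5.1715*z + 5.6481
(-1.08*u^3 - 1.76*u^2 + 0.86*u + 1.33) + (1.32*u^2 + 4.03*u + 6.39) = -1.08*u^3 - 0.44*u^2 + 4.89*u + 7.72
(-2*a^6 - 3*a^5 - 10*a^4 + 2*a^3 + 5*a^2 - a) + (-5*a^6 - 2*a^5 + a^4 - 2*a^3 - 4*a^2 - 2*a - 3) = -7*a^6 - 5*a^5 - 9*a^4 + a^2 - 3*a - 3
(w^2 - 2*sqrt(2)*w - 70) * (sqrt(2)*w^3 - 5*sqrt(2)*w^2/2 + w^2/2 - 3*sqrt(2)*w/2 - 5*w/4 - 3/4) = sqrt(2)*w^5 - 5*sqrt(2)*w^4/2 - 7*w^4/2 - 145*sqrt(2)*w^3/2 + 35*w^3/4 - 119*w^2/4 + 355*sqrt(2)*w^2/2 + 175*w/2 + 213*sqrt(2)*w/2 + 105/2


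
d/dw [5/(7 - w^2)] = 10*w/(w^2 - 7)^2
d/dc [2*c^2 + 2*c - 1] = 4*c + 2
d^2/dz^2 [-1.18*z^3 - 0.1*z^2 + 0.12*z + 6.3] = -7.08*z - 0.2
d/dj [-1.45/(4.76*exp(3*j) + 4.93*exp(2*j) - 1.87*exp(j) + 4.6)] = (20.706*exp(2*j) + 14.297*exp(j) - 2.7115)*exp(j)/(4.76*exp(3*j) + 4.93*exp(2*j) - 1.87*exp(j) + 4.6)^2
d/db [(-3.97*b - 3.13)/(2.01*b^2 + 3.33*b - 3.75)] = (7.9797*b^2 + 12.5826*b + 25.3104)/(4.0401*b^4 + 13.3866*b^3 - 3.9861*b^2 - 24.975*b + 14.0625)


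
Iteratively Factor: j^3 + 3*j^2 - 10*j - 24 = (j + 4)*(j^2 - j - 6) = (j + 2)*(j + 4)*(j - 3)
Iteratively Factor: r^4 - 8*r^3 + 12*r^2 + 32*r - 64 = (r - 4)*(r^3 - 4*r^2 - 4*r + 16) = (r - 4)*(r - 2)*(r^2 - 2*r - 8) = (r - 4)^2*(r - 2)*(r + 2)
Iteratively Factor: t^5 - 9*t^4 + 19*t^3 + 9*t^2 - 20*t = (t)*(t^4 - 9*t^3 + 19*t^2 + 9*t - 20) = t*(t + 1)*(t^3 - 10*t^2 + 29*t - 20) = t*(t - 4)*(t + 1)*(t^2 - 6*t + 5) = t*(t - 5)*(t - 4)*(t + 1)*(t - 1)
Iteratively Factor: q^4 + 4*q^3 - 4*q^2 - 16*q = (q + 4)*(q^3 - 4*q) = (q + 2)*(q + 4)*(q^2 - 2*q) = q*(q + 2)*(q + 4)*(q - 2)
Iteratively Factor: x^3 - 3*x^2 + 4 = (x + 1)*(x^2 - 4*x + 4) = (x - 2)*(x + 1)*(x - 2)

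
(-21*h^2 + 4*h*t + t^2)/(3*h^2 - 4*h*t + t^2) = (7*h + t)/(-h + t)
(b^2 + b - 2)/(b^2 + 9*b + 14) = (b - 1)/(b + 7)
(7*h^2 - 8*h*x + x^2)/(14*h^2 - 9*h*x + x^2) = (-h + x)/(-2*h + x)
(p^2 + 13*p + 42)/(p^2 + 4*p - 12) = (p + 7)/(p - 2)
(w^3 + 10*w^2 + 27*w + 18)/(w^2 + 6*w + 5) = (w^2 + 9*w + 18)/(w + 5)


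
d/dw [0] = 0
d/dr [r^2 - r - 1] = 2*r - 1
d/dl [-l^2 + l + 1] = 1 - 2*l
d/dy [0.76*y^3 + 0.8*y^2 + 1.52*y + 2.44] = 2.28*y^2 + 1.6*y + 1.52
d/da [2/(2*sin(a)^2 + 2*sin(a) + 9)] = -(4*sin(2*a) + 4*cos(a))/(2*sin(a) - cos(2*a) + 10)^2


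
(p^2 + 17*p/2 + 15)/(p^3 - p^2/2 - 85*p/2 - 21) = (2*p + 5)/(2*p^2 - 13*p - 7)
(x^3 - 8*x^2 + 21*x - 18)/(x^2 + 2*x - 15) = (x^2 - 5*x + 6)/(x + 5)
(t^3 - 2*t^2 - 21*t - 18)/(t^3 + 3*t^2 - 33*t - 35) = (t^2 - 3*t - 18)/(t^2 + 2*t - 35)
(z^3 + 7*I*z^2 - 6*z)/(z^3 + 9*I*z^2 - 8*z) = (z + 6*I)/(z + 8*I)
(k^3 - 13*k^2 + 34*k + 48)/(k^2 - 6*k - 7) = (k^2 - 14*k + 48)/(k - 7)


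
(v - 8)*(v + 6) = v^2 - 2*v - 48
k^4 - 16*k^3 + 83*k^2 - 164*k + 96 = (k - 8)*(k - 4)*(k - 3)*(k - 1)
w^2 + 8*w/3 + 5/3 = (w + 1)*(w + 5/3)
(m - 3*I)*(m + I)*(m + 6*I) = m^3 + 4*I*m^2 + 15*m + 18*I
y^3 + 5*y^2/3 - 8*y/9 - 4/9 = (y - 2/3)*(y + 1/3)*(y + 2)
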